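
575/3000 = 23/120 = 0.19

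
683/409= 683/409 =1.67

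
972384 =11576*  84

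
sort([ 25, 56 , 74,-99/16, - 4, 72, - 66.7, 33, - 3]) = [ - 66.7,-99/16, - 4, - 3, 25, 33, 56,72, 74 ] 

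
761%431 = 330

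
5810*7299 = 42407190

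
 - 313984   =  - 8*39248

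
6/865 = 6/865 = 0.01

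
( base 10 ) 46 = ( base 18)2A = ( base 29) 1h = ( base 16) 2e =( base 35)1b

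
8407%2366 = 1309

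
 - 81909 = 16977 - 98886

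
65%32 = 1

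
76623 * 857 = 65665911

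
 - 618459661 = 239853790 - 858313451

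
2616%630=96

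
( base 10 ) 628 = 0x274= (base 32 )jk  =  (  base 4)21310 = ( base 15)2BD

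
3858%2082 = 1776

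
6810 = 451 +6359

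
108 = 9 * 12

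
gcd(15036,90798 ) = 6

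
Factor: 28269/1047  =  27 = 3^3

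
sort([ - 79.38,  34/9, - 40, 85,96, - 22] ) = [ - 79.38, - 40, - 22, 34/9  ,  85,  96]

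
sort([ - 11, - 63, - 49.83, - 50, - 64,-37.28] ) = [- 64, - 63, - 50, - 49.83,  -  37.28,-11 ]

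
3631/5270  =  3631/5270 = 0.69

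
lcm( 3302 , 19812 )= 19812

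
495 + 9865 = 10360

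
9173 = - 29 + 9202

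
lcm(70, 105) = 210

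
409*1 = 409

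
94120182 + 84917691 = 179037873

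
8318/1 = 8318 = 8318.00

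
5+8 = 13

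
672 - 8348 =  - 7676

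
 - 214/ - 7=214/7 = 30.57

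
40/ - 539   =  -40/539 = - 0.07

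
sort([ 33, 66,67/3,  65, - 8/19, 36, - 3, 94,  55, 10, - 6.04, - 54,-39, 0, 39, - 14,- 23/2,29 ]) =[ - 54, - 39, - 14, - 23/2, - 6.04,-3 , - 8/19,0,10, 67/3,  29, 33, 36, 39, 55, 65,  66,94]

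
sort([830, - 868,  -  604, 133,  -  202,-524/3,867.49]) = [ - 868, - 604, - 202,  -  524/3, 133,830, 867.49]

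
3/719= 3/719=0.00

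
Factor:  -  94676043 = - 3^1 * 7^1*11^1*17^1*24109^1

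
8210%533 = 215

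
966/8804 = 483/4402 = 0.11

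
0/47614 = 0  =  0.00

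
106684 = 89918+16766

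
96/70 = 1 + 13/35 = 1.37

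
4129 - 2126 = 2003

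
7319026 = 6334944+984082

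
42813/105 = 14271/35 =407.74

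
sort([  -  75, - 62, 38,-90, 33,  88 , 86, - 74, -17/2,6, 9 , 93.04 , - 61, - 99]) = [  -  99, - 90,-75, - 74, - 62, - 61, -17/2, 6,9, 33, 38,86, 88,93.04 ] 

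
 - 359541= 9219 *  ( - 39 ) 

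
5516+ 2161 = 7677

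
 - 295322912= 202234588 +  - 497557500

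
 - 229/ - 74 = 229/74 = 3.09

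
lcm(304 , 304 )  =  304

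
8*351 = 2808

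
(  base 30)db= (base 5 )3101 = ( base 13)24B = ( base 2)110010001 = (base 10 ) 401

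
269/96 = 2 + 77/96 =2.80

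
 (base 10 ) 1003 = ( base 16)3EB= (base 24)1HJ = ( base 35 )SN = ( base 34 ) th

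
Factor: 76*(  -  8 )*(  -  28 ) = 17024 = 2^7*7^1*19^1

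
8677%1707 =142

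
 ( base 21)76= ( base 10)153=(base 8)231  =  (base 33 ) 4L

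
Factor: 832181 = 7^1*19^1*6257^1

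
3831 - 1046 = 2785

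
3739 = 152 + 3587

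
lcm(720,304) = 13680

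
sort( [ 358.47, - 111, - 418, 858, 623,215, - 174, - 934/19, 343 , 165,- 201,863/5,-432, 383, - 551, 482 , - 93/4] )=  [ - 551, - 432, - 418,  -  201,  -  174, - 111, - 934/19, - 93/4, 165 , 863/5 , 215,343,358.47,383, 482,623, 858]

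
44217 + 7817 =52034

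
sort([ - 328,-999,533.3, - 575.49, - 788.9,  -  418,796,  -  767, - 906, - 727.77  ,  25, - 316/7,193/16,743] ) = [ - 999, - 906, - 788.9 , - 767, - 727.77,-575.49 , - 418, - 328, - 316/7, 193/16,25,533.3, 743,796]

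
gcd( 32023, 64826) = 1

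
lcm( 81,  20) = 1620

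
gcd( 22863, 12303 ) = 3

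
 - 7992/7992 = -1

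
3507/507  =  1169/169 =6.92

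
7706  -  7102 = 604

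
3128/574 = 5+129/287 = 5.45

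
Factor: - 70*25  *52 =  - 2^3*5^3*7^1*13^1 = - 91000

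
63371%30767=1837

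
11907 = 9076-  - 2831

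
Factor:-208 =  - 2^4*13^1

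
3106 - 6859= - 3753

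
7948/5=7948/5 = 1589.60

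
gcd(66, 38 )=2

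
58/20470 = 29/10235=0.00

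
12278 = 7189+5089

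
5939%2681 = 577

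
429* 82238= 35280102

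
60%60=0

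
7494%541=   461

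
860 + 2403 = 3263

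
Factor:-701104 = - 2^4*29^1  *1511^1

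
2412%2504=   2412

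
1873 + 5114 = 6987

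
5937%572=217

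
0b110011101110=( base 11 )253A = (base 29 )3r4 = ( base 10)3310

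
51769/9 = 51769/9 = 5752.11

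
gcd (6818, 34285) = 1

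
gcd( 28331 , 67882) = 1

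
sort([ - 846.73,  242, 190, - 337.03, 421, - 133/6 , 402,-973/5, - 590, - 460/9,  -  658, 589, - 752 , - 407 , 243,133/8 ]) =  [-846.73, - 752, - 658,-590, - 407, - 337.03, - 973/5,  -  460/9, - 133/6,133/8 , 190, 242, 243, 402, 421, 589]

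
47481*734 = 34851054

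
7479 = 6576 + 903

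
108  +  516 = 624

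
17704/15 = 17704/15 = 1180.27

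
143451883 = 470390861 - 326938978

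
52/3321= 52/3321 = 0.02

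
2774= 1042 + 1732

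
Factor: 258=2^1*  3^1*43^1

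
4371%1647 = 1077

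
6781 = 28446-21665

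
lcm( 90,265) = 4770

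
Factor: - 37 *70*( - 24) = 2^4*3^1*5^1*7^1*37^1 = 62160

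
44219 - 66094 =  - 21875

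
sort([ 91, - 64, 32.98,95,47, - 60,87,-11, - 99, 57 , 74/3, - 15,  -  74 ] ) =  [ - 99, - 74, - 64, - 60, - 15,-11,74/3,32.98, 47,57,87,91, 95 ] 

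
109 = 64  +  45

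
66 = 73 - 7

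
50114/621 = 50114/621 = 80.70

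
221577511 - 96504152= 125073359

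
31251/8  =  31251/8= 3906.38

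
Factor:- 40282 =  - 2^1 * 11^1*1831^1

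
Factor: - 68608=  -  2^10*67^1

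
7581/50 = 151+31/50 = 151.62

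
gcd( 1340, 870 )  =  10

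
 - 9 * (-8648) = 77832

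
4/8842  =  2/4421 = 0.00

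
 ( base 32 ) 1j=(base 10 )51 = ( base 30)1l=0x33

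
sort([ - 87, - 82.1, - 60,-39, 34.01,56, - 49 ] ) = [ - 87, - 82.1,-60, - 49, - 39, 34.01,  56]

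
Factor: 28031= 28031^1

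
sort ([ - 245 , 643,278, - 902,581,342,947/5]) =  [-902, -245, 947/5,278,342,  581, 643 ]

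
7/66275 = 7/66275 = 0.00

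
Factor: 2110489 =59^1*35771^1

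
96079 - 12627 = 83452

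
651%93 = 0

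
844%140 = 4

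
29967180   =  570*52574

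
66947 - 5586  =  61361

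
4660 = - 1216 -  -5876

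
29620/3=9873+1/3 = 9873.33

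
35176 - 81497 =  - 46321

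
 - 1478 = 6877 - 8355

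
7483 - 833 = 6650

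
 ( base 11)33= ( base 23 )1D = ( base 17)22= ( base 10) 36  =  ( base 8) 44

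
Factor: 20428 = 2^2*5107^1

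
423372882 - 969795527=-546422645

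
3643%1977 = 1666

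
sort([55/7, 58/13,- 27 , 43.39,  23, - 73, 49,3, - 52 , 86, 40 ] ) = [ - 73, - 52, -27, 3,  58/13, 55/7,  23,40,43.39, 49,86 ]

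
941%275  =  116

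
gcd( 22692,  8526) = 6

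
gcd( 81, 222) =3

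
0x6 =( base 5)11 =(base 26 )6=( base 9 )6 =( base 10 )6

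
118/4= 59/2 = 29.50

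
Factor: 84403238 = 2^1*23^1*43^1 * 71^1*601^1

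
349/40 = 8 + 29/40 =8.72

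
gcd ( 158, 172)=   2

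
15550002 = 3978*3909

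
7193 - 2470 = 4723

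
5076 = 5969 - 893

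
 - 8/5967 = -8/5967 = -0.00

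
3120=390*8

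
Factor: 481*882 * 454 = 2^2*3^2 * 7^2*13^1*37^1*227^1 =192605868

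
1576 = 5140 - 3564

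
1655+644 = 2299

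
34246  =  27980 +6266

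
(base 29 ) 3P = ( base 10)112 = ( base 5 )422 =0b1110000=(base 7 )220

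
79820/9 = 8868 + 8/9 = 8868.89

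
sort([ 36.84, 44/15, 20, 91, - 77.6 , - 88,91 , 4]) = [ - 88 , - 77.6,44/15, 4,20,36.84, 91, 91 ]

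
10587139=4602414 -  - 5984725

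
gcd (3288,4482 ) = 6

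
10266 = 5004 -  - 5262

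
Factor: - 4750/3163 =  - 2^1  *5^3*19^1*3163^( - 1) 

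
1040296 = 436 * 2386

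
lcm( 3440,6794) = 271760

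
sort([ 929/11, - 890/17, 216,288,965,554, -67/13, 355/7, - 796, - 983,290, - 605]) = [ - 983, - 796, - 605, - 890/17, - 67/13, 355/7, 929/11,216,288, 290, 554, 965 ] 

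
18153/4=4538 + 1/4 = 4538.25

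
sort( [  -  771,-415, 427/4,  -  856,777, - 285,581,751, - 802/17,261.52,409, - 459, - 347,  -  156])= [-856, - 771, - 459, - 415, - 347,-285 ,-156, - 802/17,427/4, 261.52, 409,581,751,777]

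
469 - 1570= - 1101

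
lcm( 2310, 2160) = 166320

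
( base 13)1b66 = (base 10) 4140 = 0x102c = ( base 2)1000000101100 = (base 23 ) 7J0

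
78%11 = 1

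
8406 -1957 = 6449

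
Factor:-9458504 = -2^3* 11^1 *19^1*5657^1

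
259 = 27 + 232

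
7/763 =1/109=0.01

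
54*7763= 419202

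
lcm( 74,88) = 3256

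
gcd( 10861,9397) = 1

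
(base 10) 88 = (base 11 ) 80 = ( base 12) 74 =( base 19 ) 4c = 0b1011000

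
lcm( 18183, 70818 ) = 1345542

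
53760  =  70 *768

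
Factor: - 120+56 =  - 2^6 = - 64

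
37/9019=37/9019  =  0.00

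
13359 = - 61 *( - 219)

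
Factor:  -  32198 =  - 2^1*17^1 * 947^1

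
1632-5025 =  - 3393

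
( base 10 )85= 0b1010101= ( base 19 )49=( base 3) 10011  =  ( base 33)2J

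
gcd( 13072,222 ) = 2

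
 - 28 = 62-90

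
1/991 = 1/991=0.00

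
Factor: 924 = 2^2*3^1*7^1*11^1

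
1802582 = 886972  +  915610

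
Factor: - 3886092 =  - 2^2*3^2 * 7^2  *2203^1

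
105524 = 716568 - 611044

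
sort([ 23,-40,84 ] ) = [ - 40,23,84]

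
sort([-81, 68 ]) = [ - 81, 68] 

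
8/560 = 1/70 =0.01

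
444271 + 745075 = 1189346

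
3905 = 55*71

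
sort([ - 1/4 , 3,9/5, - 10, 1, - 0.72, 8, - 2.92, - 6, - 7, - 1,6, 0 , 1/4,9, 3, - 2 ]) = [ - 10, - 7, - 6, - 2.92,-2, - 1, - 0.72, - 1/4, 0, 1/4,1 , 9/5, 3  ,  3 , 6,8, 9]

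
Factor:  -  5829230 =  -2^1 * 5^1 * 11^1*197^1*269^1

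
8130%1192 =978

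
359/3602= 359/3602=0.10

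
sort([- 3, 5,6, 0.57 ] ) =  [-3,0.57, 5, 6 ]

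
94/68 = 1 +13/34 = 1.38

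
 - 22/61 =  - 22/61 = - 0.36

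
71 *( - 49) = -3479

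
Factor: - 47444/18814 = -58/23 = -2^1 * 23^( - 1)*29^1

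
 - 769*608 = -467552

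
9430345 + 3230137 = 12660482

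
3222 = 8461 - 5239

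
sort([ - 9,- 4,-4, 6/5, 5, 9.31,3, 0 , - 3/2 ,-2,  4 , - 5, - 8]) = [ - 9, - 8, - 5, -4, - 4,  -  2 , -3/2, 0, 6/5, 3, 4, 5,9.31]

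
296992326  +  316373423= 613365749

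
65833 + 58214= 124047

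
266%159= 107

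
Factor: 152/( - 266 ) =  - 4/7 = - 2^2*7^( - 1)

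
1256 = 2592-1336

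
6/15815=6/15815 = 0.00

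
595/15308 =595/15308 = 0.04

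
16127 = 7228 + 8899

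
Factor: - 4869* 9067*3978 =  - 175617653094 = -2^1*3^4 * 13^1*17^1*541^1*9067^1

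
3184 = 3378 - 194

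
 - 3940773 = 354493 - 4295266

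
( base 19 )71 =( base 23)5j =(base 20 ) 6e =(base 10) 134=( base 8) 206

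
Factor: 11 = 11^1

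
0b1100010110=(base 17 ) 2c8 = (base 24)18M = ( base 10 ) 790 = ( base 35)MK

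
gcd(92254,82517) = 1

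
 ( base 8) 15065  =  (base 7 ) 25363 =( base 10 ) 6709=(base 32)6hl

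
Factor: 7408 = 2^4*463^1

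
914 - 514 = 400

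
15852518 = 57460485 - 41607967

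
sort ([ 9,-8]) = [ - 8,9]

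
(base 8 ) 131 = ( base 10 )89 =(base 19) 4d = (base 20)49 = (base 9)108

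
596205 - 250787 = 345418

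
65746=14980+50766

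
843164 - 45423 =797741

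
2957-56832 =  - 53875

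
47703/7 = 6814 + 5/7 = 6814.71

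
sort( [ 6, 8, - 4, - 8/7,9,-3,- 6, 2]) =[ -6, - 4, - 3, - 8/7, 2, 6,8,9 ] 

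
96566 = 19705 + 76861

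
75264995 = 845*89071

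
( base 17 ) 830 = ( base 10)2363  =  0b100100111011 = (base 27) 36E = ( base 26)3cn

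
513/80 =513/80= 6.41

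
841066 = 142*5923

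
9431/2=4715 + 1/2 = 4715.50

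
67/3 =22 + 1/3= 22.33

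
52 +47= 99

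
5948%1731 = 755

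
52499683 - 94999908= - 42500225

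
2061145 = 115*17923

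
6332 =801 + 5531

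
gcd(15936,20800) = 64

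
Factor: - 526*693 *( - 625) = 2^1*3^2*5^4*7^1*11^1 *263^1 = 227823750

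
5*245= 1225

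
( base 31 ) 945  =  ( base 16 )224A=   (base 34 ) 7k6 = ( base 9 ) 13033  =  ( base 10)8778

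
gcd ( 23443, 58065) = 7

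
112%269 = 112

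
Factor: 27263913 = 3^1 * 191^1*47581^1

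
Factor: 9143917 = 9143917^1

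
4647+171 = 4818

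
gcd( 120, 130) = 10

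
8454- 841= 7613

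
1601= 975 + 626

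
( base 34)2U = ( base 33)2w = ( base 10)98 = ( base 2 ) 1100010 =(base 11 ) 8a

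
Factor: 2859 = 3^1*953^1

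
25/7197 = 25/7197  =  0.00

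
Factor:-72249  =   - 3^1*24083^1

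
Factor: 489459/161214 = 589/194= 2^( - 1)*19^1*31^1*97^ ( - 1 )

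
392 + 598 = 990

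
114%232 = 114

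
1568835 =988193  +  580642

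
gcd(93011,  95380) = 1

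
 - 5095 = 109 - 5204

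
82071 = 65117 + 16954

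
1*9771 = 9771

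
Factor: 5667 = 3^1*1889^1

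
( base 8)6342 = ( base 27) 4E4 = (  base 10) 3298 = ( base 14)12B8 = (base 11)2529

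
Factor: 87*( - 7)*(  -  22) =13398 = 2^1*3^1 * 7^1 *11^1*29^1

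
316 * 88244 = 27885104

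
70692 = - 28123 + 98815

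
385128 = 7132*54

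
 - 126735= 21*( - 6035)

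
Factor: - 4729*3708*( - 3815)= 66896528580=2^2*3^2* 5^1*7^1*103^1 * 109^1*4729^1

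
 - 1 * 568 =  -568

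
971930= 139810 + 832120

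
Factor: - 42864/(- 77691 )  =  16/29=2^4*29^ (-1)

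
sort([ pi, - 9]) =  [ - 9,pi] 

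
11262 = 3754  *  3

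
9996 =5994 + 4002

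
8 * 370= 2960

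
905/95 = 181/19 =9.53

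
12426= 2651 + 9775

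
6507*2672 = 17386704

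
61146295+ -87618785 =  - 26472490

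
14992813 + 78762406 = 93755219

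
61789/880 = 70  +  189/880 = 70.21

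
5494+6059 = 11553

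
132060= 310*426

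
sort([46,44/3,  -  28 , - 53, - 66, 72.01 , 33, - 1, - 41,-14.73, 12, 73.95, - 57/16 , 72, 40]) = [ - 66, - 53, - 41, - 28, - 14.73, - 57/16 , - 1, 12,44/3,33, 40, 46,72, 72.01, 73.95 ] 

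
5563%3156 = 2407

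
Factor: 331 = 331^1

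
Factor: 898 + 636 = 1534 = 2^1*13^1*59^1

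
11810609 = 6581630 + 5228979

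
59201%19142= 1775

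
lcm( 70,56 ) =280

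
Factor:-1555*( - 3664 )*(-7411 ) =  - 42224320720  =  -2^4*5^1*229^1*311^1*7411^1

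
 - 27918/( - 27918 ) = 1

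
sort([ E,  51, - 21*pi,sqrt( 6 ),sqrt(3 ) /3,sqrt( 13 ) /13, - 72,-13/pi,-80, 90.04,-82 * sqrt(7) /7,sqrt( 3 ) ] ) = [ - 80, - 72, - 21*pi, - 82 * sqrt( 7 ) /7, - 13/pi,sqrt ( 13)/13,sqrt( 3)/3,sqrt( 3 ),sqrt(6),E,51,90.04]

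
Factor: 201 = 3^1*67^1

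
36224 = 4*9056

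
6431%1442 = 663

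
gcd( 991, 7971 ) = 1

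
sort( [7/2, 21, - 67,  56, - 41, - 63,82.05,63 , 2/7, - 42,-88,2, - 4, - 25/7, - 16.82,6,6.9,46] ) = [ - 88, - 67, - 63, - 42,-41,  -  16.82, - 4, - 25/7,2/7, 2, 7/2,6,6.9, 21,46,  56,63,  82.05]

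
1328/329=1328/329 = 4.04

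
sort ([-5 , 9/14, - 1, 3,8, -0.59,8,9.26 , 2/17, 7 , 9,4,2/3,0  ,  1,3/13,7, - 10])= [ - 10,  -  5, - 1,  -  0.59, 0 , 2/17, 3/13,9/14,2/3,1 , 3,4,7,7,8, 8,9, 9.26]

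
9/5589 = 1/621 = 0.00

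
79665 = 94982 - 15317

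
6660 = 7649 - 989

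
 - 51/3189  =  -1+1046/1063  =  -0.02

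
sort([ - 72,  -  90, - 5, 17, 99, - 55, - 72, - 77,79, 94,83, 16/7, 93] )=[ - 90, - 77, - 72, - 72, - 55,  -  5, 16/7, 17, 79,83, 93, 94, 99 ]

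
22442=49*458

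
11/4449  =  11/4449 = 0.00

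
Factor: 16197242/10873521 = 2^1 * 3^(-5)*29^( - 1 )*1543^(  -  1)*8098621^1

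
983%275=158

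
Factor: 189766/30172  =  239/38 = 2^( - 1 ) * 19^ ( - 1 ) * 239^1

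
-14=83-97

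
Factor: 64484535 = 3^1*5^1*613^1*7013^1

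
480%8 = 0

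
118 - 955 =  - 837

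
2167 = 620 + 1547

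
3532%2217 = 1315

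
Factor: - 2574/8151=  - 2^1*3^1*19^(  -  1) = - 6/19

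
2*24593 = 49186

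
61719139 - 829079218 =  - 767360079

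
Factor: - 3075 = - 3^1 * 5^2  *  41^1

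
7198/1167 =6 +196/1167 = 6.17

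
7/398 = 7/398 = 0.02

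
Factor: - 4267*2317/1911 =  - 1412377/273 = - 3^( - 1 ) * 7^ ( - 1)*13^( - 1)*17^1*251^1*331^1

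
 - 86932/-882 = 98 + 248/441 = 98.56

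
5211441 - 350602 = 4860839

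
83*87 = 7221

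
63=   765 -702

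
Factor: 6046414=2^1*11^1*274837^1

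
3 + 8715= 8718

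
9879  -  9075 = 804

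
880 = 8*110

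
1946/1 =1946 = 1946.00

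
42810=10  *4281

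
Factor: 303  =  3^1*101^1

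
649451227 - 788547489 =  - 139096262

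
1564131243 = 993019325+571111918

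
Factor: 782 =2^1*17^1 *23^1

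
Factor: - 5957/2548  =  -2^ ( - 2) *7^ ( -1 ) * 13^ ( -1 ) * 23^1*37^1 = - 851/364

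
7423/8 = 7423/8= 927.88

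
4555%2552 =2003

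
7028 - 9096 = - 2068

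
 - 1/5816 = -1+5815/5816  =  - 0.00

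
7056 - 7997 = -941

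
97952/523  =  187 + 151/523  =  187.29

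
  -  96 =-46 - 50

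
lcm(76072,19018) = 76072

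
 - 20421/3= - 6807 = - 6807.00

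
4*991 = 3964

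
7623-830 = 6793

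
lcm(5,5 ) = 5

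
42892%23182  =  19710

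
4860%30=0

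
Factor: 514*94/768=12079/192 = 2^( - 6)*3^ ( - 1 )*47^1*257^1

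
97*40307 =3909779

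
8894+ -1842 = 7052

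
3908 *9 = 35172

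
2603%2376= 227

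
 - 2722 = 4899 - 7621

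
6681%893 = 430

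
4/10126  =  2/5063= 0.00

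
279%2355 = 279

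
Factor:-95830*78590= -7531279700 = -2^2*5^2*7^1*29^1*37^2*271^1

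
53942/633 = 85 + 137/633 = 85.22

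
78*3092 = 241176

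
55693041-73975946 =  - 18282905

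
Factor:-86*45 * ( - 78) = 301860 = 2^2*3^3 * 5^1*13^1 *43^1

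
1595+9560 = 11155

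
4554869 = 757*6017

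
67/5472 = 67/5472   =  0.01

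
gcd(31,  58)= 1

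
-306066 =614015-920081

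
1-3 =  - 2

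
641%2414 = 641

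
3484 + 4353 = 7837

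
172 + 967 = 1139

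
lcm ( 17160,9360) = 102960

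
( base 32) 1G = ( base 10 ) 48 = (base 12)40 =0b110000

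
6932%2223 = 263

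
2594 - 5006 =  - 2412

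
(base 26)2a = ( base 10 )62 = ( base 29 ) 24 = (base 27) 28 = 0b111110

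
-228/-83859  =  76/27953 = 0.00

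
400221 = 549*729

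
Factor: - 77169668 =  - 2^2*19292417^1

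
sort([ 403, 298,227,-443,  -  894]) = [  -  894, - 443, 227, 298, 403]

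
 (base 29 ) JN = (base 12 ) 3BA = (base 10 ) 574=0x23E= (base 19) 1B4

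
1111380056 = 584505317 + 526874739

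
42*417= 17514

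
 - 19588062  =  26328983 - 45917045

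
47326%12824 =8854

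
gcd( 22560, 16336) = 16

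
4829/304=15+269/304 =15.88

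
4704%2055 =594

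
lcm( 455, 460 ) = 41860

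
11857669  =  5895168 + 5962501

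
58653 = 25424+33229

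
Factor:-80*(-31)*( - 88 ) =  - 2^7 * 5^1 * 11^1*31^1 =- 218240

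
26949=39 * 691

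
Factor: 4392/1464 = 3^1 = 3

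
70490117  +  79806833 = 150296950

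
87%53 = 34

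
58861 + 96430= 155291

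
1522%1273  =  249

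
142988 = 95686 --47302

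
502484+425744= 928228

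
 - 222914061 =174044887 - 396958948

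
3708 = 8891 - 5183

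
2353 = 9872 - 7519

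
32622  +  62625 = 95247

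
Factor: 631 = 631^1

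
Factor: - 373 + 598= 225= 3^2*5^2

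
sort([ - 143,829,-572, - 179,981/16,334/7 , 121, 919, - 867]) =[-867, - 572, - 179, - 143,334/7,981/16, 121,829, 919]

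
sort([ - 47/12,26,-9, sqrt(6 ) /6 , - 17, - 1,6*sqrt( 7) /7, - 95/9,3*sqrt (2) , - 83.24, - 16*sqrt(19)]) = [ - 83.24, - 16*sqrt(19), - 17, - 95/9, - 9, - 47/12, - 1,sqrt( 6)/6, 6*sqrt( 7)/7,3*sqrt( 2),26 ] 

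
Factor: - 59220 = -2^2*3^2*5^1*7^1*47^1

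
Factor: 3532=2^2 * 883^1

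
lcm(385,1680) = 18480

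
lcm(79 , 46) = 3634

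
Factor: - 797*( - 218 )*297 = 51602562  =  2^1 * 3^3*11^1*109^1*797^1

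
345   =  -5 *( - 69)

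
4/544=1/136 = 0.01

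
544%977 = 544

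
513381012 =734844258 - 221463246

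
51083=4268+46815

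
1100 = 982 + 118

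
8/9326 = 4/4663  =  0.00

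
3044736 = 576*5286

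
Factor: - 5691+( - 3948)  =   - 9639 = - 3^4*7^1*17^1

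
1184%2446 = 1184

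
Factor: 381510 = 2^1 * 3^5 * 5^1*157^1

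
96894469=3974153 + 92920316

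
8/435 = 8/435 = 0.02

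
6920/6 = 3460/3 =1153.33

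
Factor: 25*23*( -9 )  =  -3^2*5^2*23^1 = -5175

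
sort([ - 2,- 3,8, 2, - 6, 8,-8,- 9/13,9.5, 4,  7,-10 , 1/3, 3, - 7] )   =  [ - 10, - 8,-7 , - 6, - 3, - 2, - 9/13,1/3 , 2, 3,4,  7,8,  8,  9.5]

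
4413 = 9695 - 5282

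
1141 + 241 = 1382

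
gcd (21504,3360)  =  672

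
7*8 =56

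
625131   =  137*4563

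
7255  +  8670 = 15925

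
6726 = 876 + 5850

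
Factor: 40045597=19^1 * 2107663^1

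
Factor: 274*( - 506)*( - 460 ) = 63776240=2^4*5^1*11^1*23^2*137^1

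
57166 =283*202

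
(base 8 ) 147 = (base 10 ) 103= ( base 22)4f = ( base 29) 3g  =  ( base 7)205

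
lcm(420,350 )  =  2100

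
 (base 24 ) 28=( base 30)1Q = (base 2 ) 111000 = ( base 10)56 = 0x38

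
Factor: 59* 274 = 2^1*59^1*137^1=16166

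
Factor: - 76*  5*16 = - 6080 = - 2^6 * 5^1 * 19^1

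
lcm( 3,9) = 9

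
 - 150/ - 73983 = 50/24661= 0.00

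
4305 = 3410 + 895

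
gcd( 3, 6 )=3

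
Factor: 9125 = 5^3*73^1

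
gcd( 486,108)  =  54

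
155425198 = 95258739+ 60166459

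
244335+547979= 792314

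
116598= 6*19433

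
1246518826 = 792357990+454160836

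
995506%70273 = 11684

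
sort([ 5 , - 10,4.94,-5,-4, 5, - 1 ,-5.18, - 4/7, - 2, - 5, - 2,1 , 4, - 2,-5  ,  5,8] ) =[ - 10, - 5.18,-5, -5,-5, - 4, - 2,-2  ,-2,-1, - 4/7,1, 4,4.94,5,5,5, 8 ] 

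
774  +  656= 1430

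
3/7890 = 1/2630 = 0.00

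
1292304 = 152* 8502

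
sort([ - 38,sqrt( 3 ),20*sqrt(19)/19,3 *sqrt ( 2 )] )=[ - 38,  sqrt(3),3 *sqrt(2),20*sqrt (19)/19] 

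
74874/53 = 1412 + 38/53 =1412.72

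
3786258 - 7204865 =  - 3418607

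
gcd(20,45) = 5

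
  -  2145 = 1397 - 3542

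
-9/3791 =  -9/3791 = - 0.00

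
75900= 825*92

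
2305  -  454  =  1851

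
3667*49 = 179683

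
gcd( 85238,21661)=1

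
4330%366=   304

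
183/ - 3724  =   - 183/3724 = -0.05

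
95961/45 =2132+7/15 =2132.47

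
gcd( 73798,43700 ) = 2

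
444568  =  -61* (-7288 ) 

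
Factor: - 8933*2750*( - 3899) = 2^1*5^3 * 7^1 * 11^1 * 557^1  *8933^1 = 95781859250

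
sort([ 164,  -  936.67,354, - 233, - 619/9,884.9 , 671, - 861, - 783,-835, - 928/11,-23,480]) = [ - 936.67,-861, - 835,- 783, - 233, - 928/11,-619/9, - 23,164,354, 480, 671, 884.9] 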